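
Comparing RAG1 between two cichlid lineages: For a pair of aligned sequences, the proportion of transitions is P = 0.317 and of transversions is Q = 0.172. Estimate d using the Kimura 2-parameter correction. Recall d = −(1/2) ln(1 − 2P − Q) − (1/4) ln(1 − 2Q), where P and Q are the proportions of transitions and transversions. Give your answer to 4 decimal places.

Under the Kimura two-parameter model, d = −½ ln(1 − 2P − Q) − ¼ ln(1 − 2Q).
1 − 2P − Q = 0.194, giving −½ ln(0.194) = 0.819949.
1 − 2Q = 0.656, giving −¼ ln(0.656) = 0.105399.
d = 0.819949 + 0.105399 = 0.925348.

0.9253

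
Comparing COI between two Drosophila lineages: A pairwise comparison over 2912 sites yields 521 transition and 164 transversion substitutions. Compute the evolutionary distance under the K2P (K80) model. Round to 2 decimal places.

0.30

P = 521/2912 ≈ 0.178915 and Q = 164/2912 ≈ 0.056319.
Under the Kimura two-parameter model, d = −½ ln(1 − 2P − Q) − ¼ ln(1 − 2Q).
1 − 2P − Q = 0.585851, giving −½ ln(0.585851) = 0.267345.
1 − 2Q = 0.887362, giving −¼ ln(0.887362) = 0.029876.
d = 0.267345 + 0.029876 = 0.297221.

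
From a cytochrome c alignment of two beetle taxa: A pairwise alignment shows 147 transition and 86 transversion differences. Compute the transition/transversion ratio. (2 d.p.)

1.71

R = 147/86 = 1.709302… ≈ 1.71 (to 2 d.p.).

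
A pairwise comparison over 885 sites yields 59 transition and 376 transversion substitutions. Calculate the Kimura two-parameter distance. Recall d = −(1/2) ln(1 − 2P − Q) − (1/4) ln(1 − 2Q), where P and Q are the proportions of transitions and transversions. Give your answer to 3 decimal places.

P = 59/885 ≈ 0.066667 and Q = 376/885 ≈ 0.424859.
Under the Kimura two-parameter model, d = −½ ln(1 − 2P − Q) − ¼ ln(1 − 2Q).
1 − 2P − Q = 0.441807, giving −½ ln(0.441807) = 0.408441.
1 − 2Q = 0.150282, giving −¼ ln(0.150282) = 0.473810.
d = 0.408441 + 0.473810 = 0.882251.

0.882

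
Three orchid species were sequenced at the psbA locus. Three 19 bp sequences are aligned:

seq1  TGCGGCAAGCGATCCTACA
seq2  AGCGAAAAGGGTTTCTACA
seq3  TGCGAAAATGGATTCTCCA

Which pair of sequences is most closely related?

seq1–seq2: 6/19 differ, p = 0.316, d = 0.410.
seq1–seq3: 6/19 differ, p = 0.316, d = 0.410.
seq2–seq3: 4/19 differ, p = 0.211, d = 0.247.
The smallest distance is between seq2 and seq3.

seq2 and seq3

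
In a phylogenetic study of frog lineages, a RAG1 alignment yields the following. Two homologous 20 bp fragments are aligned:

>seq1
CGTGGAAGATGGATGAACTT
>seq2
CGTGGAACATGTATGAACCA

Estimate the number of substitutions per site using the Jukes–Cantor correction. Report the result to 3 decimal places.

0.233

The sequences differ at 4 of 20 sites (8, 12, 19, 20), so p = 4/20 = 0.2.
d = −(3/4) ln(1 − 4p/3) = −0.75 ln(1 − 0.266667) = −0.75 ln(0.733333)
  = −0.75 × (-0.310155) = 0.232616 substitutions/site.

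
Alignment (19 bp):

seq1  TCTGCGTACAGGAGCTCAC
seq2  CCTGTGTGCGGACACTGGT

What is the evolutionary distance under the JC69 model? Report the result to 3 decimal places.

The sequences differ at 10 of 19 sites (1, 5, 8, 10, 12, 13, 14, 17, 18, 19), so p = 10/19 ≈ 0.526316.
d = −(3/4) ln(1 − 4p/3) = −0.75 ln(1 − 0.701755) = −0.75 ln(0.298245)
  = −0.75 × (-1.209840) = 0.907380 substitutions/site.

0.907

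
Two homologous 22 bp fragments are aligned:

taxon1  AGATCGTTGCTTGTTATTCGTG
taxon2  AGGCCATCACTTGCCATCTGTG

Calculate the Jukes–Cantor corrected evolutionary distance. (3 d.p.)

The sequences differ at 9 of 22 sites (3, 4, 6, 8, 9, 14, 15, 18, 19), so p = 9/22 ≈ 0.409091.
d = −(3/4) ln(1 − 4p/3) = −0.75 ln(1 − 0.545455) = −0.75 ln(0.454545)
  = −0.75 × (-0.788458) = 0.591344 substitutions/site.

0.591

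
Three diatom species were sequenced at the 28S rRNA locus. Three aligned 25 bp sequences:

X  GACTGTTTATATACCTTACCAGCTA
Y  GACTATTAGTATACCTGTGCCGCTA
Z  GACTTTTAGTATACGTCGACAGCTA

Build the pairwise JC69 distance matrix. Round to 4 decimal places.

d(X,Y) = 0.3505, d(X,Z) = 0.3505, d(Y,Z) = 0.2892

X–Y: 7/25 sites differ → p = 0.28, d = −0.75 ln(1 − 0.373333) = 0.350505 ≈ 0.3505.
X–Z: 7/25 sites differ → p = 0.28, d = −0.75 ln(1 − 0.373333) = 0.350505 ≈ 0.3505.
Y–Z: 6/25 sites differ → p = 0.24, d = −0.75 ln(1 − 0.32) = 0.289247 ≈ 0.2892.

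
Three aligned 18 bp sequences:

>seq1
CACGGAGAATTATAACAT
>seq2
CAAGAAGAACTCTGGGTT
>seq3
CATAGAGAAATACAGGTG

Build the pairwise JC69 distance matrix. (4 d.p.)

seq1–seq2: 8/18 sites differ → p ≈ 0.444444, d = −0.75 ln(1 − 0.592592) = 0.673455 ≈ 0.6735.
seq1–seq3: 8/18 sites differ → p ≈ 0.444444, d = −0.75 ln(1 − 0.592592) = 0.673455 ≈ 0.6735.
seq2–seq3: 8/18 sites differ → p ≈ 0.444444, d = −0.75 ln(1 − 0.592592) = 0.673455 ≈ 0.6735.

d(seq1,seq2) = 0.6735, d(seq1,seq3) = 0.6735, d(seq2,seq3) = 0.6735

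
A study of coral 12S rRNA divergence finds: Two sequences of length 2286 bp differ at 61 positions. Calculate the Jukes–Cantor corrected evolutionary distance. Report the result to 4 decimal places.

p = 61/2286 ≈ 0.026684.
d = −(3/4) ln(1 − 4p/3) = −0.75 ln(1 − 0.035579) = −0.75 ln(0.964421)
  = −0.75 × (-0.036227) = 0.027170 substitutions/site.

0.0272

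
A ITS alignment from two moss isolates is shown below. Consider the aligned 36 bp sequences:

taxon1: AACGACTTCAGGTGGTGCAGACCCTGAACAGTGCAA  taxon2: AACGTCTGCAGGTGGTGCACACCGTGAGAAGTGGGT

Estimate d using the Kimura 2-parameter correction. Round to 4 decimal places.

0.3054

Of 36 sites, 2 differences are transitions and 7 are transversions, so P = 2/36 ≈ 0.055556 and Q = 7/36 ≈ 0.194444.
Under the Kimura two-parameter model, d = −½ ln(1 − 2P − Q) − ¼ ln(1 − 2Q).
1 − 2P − Q = 0.694444, giving −½ ln(0.694444) = 0.182322.
1 − 2Q = 0.611112, giving −¼ ln(0.611112) = 0.123119.
d = 0.182322 + 0.123119 = 0.305441.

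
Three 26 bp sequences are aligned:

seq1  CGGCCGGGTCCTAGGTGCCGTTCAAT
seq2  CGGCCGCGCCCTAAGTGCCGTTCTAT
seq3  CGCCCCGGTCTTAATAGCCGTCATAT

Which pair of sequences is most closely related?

seq1 and seq2

seq1–seq2: 4/26 differ, p = 0.154, d = 0.172.
seq1–seq3: 9/26 differ, p = 0.346, d = 0.464.
seq2–seq3: 9/26 differ, p = 0.346, d = 0.464.
The smallest distance is between seq1 and seq2.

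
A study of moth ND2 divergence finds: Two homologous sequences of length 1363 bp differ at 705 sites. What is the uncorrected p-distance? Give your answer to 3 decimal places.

p = 705/1363 = 0.517241… ≈ 0.517 (to 3 d.p.).

0.517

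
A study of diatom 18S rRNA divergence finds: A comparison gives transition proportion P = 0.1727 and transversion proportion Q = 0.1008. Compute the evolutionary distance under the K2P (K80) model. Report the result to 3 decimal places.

Under the Kimura two-parameter model, d = −½ ln(1 − 2P − Q) − ¼ ln(1 − 2Q).
1 − 2P − Q = 0.5538, giving −½ ln(0.5538) = 0.295476.
1 − 2Q = 0.7984, giving −¼ ln(0.7984) = 0.056286.
d = 0.295476 + 0.056286 = 0.351762.

0.352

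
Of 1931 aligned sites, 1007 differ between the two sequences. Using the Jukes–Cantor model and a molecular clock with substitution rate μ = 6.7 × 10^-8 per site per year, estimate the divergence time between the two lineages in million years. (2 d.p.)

6.65

p = 1007/1931 ≈ 0.521491.
d = −(3/4) ln(1 − 4p/3) = −0.75 ln(1 − 0.695321) = −0.75 ln(0.304679)
  = −0.75 × (-1.188497) = 0.891373 substitutions/site.
Under a molecular clock d = 2μt, so t = d/(2μ) = 0.891373 / (2 × 6.7 × 10^-8) = 6.65 million years.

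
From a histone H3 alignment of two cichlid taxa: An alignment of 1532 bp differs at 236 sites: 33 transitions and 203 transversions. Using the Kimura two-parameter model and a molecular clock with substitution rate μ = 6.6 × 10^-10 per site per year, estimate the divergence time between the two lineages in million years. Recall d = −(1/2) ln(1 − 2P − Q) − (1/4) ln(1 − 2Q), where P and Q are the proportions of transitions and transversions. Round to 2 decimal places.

131.45

P = 33/1532 ≈ 0.02154 and Q = 203/1532 ≈ 0.132507.
Under the Kimura two-parameter model, d = −½ ln(1 − 2P − Q) − ¼ ln(1 − 2Q).
1 − 2P − Q = 0.824413, giving −½ ln(0.824413) = 0.096542.
1 − 2Q = 0.734986, giving −¼ ln(0.734986) = 0.076976.
d = 0.096542 + 0.076976 = 0.173518.
Under a molecular clock d = 2μt, so t = d/(2μ) = 0.173518 / (2 × 6.6 × 10^-10) = 131.45 million years.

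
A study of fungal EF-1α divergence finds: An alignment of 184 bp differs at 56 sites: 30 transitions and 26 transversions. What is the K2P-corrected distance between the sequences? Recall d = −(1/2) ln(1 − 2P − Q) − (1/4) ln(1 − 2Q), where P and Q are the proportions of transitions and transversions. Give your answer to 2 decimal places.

P = 30/184 ≈ 0.163043 and Q = 26/184 ≈ 0.141304.
Under the Kimura two-parameter model, d = −½ ln(1 − 2P − Q) − ¼ ln(1 − 2Q).
1 − 2P − Q = 0.53261, giving −½ ln(0.53261) = 0.314983.
1 − 2Q = 0.717392, giving −¼ ln(0.717392) = 0.083033.
d = 0.314983 + 0.083033 = 0.398016.

0.40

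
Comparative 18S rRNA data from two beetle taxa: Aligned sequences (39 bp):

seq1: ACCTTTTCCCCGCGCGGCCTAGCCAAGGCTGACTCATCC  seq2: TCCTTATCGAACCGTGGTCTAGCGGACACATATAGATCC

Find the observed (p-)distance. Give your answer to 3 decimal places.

0.436

The sequences differ at 17 of 39 positions.
p = 17/39 = 0.435897… ≈ 0.436 (to 3 d.p.).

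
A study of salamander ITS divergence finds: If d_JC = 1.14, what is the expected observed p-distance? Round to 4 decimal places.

p = (3/4)(1 − e^(−4d/3)) = 0.75 × (1 − e^(-1.52)) = 0.75 × (1 − 0.218712) = 0.585966.

0.5860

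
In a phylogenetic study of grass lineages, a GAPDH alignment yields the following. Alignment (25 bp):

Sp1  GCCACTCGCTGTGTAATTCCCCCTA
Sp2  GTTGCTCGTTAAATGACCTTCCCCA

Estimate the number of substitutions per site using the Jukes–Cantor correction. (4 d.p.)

0.8865

The sequences differ at 13 of 25 sites, so p = 13/25 = 0.52.
d = −(3/4) ln(1 − 4p/3) = −0.75 ln(1 − 0.693333) = −0.75 ln(0.306667)
  = −0.75 × (-1.181993) = 0.886495 substitutions/site.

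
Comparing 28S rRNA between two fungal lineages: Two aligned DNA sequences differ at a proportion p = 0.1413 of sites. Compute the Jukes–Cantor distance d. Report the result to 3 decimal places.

0.157

d = −(3/4) ln(1 − 4p/3) = −0.75 ln(1 − 0.1884) = −0.75 ln(0.8116)
  = −0.75 × (-0.208748) = 0.156561 substitutions/site.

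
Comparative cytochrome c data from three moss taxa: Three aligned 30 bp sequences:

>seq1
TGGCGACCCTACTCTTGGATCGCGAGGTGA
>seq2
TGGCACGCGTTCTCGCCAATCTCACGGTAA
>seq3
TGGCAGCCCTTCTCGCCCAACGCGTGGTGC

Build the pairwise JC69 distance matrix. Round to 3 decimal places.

d(seq1,seq2) = 0.647, d(seq1,seq3) = 0.441, d(seq2,seq3) = 0.441

seq1–seq2: 13/30 sites differ → p ≈ 0.433333, d = −0.75 ln(1 − 0.577777) = 0.646666 ≈ 0.647.
seq1–seq3: 10/30 sites differ → p ≈ 0.333333, d = −0.75 ln(1 − 0.444444) = 0.440839 ≈ 0.441.
seq2–seq3: 10/30 sites differ → p ≈ 0.333333, d = −0.75 ln(1 − 0.444444) = 0.440839 ≈ 0.441.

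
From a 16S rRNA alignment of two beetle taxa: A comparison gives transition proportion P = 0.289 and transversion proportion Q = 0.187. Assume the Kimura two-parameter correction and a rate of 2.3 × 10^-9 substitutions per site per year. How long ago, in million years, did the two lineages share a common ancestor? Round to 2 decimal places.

Under the Kimura two-parameter model, d = −½ ln(1 − 2P − Q) − ¼ ln(1 − 2Q).
1 − 2P − Q = 0.235, giving −½ ln(0.235) = 0.724085.
1 − 2Q = 0.626, giving −¼ ln(0.626) = 0.117101.
d = 0.724085 + 0.117101 = 0.841186.
Under a molecular clock d = 2μt, so t = d/(2μ) = 0.841186 / (2 × 2.3 × 10^-9) = 182.87 million years.

182.87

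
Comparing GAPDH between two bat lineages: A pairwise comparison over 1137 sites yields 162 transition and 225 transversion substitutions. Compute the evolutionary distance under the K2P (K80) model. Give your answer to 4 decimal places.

0.4557

P = 162/1137 ≈ 0.14248 and Q = 225/1137 ≈ 0.197889.
Under the Kimura two-parameter model, d = −½ ln(1 − 2P − Q) − ¼ ln(1 − 2Q).
1 − 2P − Q = 0.517151, giving −½ ln(0.517151) = 0.329710.
1 − 2Q = 0.604222, giving −¼ ln(0.604222) = 0.125953.
d = 0.329710 + 0.125953 = 0.455663.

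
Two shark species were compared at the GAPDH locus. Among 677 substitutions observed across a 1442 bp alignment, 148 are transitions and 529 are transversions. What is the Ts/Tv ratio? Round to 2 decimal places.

0.28

R = 148/529 = 0.279773… ≈ 0.28 (to 2 d.p.).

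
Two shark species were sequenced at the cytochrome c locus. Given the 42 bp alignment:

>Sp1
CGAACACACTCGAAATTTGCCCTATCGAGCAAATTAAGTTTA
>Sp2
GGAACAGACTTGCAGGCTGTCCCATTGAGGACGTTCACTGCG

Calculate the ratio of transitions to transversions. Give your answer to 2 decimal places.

Transitions are A↔G and C↔T; transversions are all other mismatches.
Transitions: 9. Transversions: 9.
R = 9/9 = 1.00.

1.00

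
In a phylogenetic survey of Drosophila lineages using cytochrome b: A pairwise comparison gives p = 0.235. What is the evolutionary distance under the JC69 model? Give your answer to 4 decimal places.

d = −(3/4) ln(1 − 4p/3) = −0.75 ln(1 − 0.313333) = −0.75 ln(0.686667)
  = −0.75 × (-0.375906) = 0.281930 substitutions/site.

0.2819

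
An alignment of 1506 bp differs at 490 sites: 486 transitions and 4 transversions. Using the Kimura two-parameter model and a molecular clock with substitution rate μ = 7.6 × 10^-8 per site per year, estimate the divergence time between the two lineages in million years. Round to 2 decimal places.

P = 486/1506 ≈ 0.322709 and Q = 4/1506 ≈ 0.002656.
Under the Kimura two-parameter model, d = −½ ln(1 − 2P − Q) − ¼ ln(1 − 2Q).
1 − 2P − Q = 0.351926, giving −½ ln(0.351926) = 0.522167.
1 − 2Q = 0.994688, giving −¼ ln(0.994688) = 0.001332.
d = 0.522167 + 0.001332 = 0.523499.
Under a molecular clock d = 2μt, so t = d/(2μ) = 0.523499 / (2 × 7.6 × 10^-8) = 3.44 million years.

3.44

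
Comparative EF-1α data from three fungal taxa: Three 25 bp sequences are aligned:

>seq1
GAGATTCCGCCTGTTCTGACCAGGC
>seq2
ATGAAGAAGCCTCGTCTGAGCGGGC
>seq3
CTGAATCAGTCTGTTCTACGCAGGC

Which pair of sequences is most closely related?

seq1–seq2: 10/25 differ, p = 0.400, d = 0.572.
seq1–seq3: 8/25 differ, p = 0.320, d = 0.417.
seq2–seq3: 9/25 differ, p = 0.360, d = 0.490.
The smallest distance is between seq1 and seq3.

seq1 and seq3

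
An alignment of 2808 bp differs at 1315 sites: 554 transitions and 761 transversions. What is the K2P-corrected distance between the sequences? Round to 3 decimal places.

P = 554/2808 ≈ 0.197293 and Q = 761/2808 ≈ 0.271011.
Under the Kimura two-parameter model, d = −½ ln(1 − 2P − Q) − ¼ ln(1 − 2Q).
1 − 2P − Q = 0.334403, giving −½ ln(0.334403) = 0.547704.
1 − 2Q = 0.457978, giving −¼ ln(0.457978) = 0.195234.
d = 0.547704 + 0.195234 = 0.742938.

0.743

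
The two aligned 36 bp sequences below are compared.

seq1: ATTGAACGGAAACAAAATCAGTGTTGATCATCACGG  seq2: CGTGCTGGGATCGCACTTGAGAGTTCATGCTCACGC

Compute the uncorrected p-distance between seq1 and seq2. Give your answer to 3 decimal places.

0.472

The sequences differ at 17 of 36 positions.
p = 17/36 = 0.472222… ≈ 0.472 (to 3 d.p.).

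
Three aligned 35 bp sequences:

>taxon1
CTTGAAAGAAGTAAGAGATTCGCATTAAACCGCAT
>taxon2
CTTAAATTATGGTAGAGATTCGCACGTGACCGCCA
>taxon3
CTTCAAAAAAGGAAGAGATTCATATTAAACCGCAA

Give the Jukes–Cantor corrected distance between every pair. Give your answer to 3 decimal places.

taxon1–taxon2: 12/35 sites differ → p ≈ 0.342857, d = −0.75 ln(1 − 0.457143) = 0.458182 ≈ 0.458.
taxon1–taxon3: 6/35 sites differ → p ≈ 0.171429, d = −0.75 ln(1 − 0.228572) = 0.194634 ≈ 0.195.
taxon2–taxon3: 12/35 sites differ → p ≈ 0.342857, d = −0.75 ln(1 − 0.457143) = 0.458182 ≈ 0.458.

d(taxon1,taxon2) = 0.458, d(taxon1,taxon3) = 0.195, d(taxon2,taxon3) = 0.458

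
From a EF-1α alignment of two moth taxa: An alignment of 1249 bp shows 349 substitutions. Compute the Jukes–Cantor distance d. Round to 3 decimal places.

0.350

p = 349/1249 ≈ 0.279424.
d = −(3/4) ln(1 − 4p/3) = −0.75 ln(1 − 0.372565) = −0.75 ln(0.627435)
  = −0.75 × (-0.466115) = 0.349586 substitutions/site.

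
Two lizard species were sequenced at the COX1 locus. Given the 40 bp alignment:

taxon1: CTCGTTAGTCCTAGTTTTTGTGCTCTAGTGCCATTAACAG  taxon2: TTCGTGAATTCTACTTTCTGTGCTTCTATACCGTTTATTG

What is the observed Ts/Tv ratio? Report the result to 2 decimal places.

Transitions are A↔G and C↔T; transversions are all other mismatches.
Transitions: 10. Transversions: 5.
R = 10/5 = 2.00.

2.00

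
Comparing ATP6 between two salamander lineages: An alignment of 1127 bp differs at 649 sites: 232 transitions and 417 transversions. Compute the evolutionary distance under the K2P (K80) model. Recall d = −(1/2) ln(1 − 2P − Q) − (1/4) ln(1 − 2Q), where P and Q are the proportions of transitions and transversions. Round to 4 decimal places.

1.0978

P = 232/1127 ≈ 0.205856 and Q = 417/1127 ≈ 0.370009.
Under the Kimura two-parameter model, d = −½ ln(1 − 2P − Q) − ¼ ln(1 − 2Q).
1 − 2P − Q = 0.218279, giving −½ ln(0.218279) = 0.760991.
1 − 2Q = 0.259982, giving −¼ ln(0.259982) = 0.336786.
d = 0.760991 + 0.336786 = 1.097777.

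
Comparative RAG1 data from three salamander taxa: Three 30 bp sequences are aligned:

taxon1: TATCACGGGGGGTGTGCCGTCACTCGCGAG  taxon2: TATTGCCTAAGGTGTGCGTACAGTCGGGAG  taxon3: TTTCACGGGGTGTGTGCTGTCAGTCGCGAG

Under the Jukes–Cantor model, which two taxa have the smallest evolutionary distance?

taxon1–taxon2: 11/30 differ, p = 0.367, d = 0.503.
taxon1–taxon3: 4/30 differ, p = 0.133, d = 0.147.
taxon2–taxon3: 12/30 differ, p = 0.400, d = 0.572.
The smallest distance is between taxon1 and taxon3.

taxon1 and taxon3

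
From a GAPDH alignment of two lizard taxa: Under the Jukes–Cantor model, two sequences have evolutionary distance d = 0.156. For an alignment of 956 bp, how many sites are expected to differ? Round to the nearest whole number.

Invert JC69: p = (3/4)(1 − e^(−4d/3)) = 0.75 × (1 − e^(-0.208)) = 0.75 × (1 − 0.812207) = 0.140845.
Expected differing sites = pL ≈ 0.140845 × 956 = 134.64782 ≈ 135.

135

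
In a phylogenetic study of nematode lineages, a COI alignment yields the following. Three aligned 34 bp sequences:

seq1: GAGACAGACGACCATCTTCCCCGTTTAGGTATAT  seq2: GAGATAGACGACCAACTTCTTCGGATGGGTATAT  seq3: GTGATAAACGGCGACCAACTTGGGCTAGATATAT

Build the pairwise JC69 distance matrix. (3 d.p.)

seq1–seq2: 7/34 sites differ → p ≈ 0.205882, d = −0.75 ln(1 − 0.274509) = 0.240680 ≈ 0.241.
seq1–seq3: 14/34 sites differ → p ≈ 0.411765, d = −0.75 ln(1 − 0.54902) = 0.597249 ≈ 0.597.
seq2–seq3: 11/34 sites differ → p ≈ 0.323529, d = −0.75 ln(1 − 0.431372) = 0.423397 ≈ 0.423.

d(seq1,seq2) = 0.241, d(seq1,seq3) = 0.597, d(seq2,seq3) = 0.423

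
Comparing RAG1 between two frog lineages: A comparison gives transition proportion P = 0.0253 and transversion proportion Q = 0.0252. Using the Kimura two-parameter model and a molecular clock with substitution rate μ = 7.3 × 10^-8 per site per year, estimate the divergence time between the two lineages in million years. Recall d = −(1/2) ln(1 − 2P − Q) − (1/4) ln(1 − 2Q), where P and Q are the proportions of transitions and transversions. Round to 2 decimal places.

0.36

Under the Kimura two-parameter model, d = −½ ln(1 − 2P − Q) − ¼ ln(1 − 2Q).
1 − 2P − Q = 0.9242, giving −½ ln(0.9242) = 0.039413.
1 − 2Q = 0.9496, giving −¼ ln(0.9496) = 0.012929.
d = 0.039413 + 0.012929 = 0.052342.
Under a molecular clock d = 2μt, so t = d/(2μ) = 0.052342 / (2 × 7.3 × 10^-8) = 0.36 million years.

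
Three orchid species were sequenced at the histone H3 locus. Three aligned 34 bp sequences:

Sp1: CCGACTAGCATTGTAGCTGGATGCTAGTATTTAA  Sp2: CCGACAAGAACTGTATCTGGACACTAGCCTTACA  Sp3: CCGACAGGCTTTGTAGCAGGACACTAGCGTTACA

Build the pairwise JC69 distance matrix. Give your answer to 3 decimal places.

Sp1–Sp2: 10/34 sites differ → p ≈ 0.294118, d = −0.75 ln(1 − 0.392157) = 0.373379 ≈ 0.373.
Sp1–Sp3: 10/34 sites differ → p ≈ 0.294118, d = −0.75 ln(1 − 0.392157) = 0.373379 ≈ 0.373.
Sp2–Sp3: 7/34 sites differ → p ≈ 0.205882, d = −0.75 ln(1 − 0.274509) = 0.240680 ≈ 0.241.

d(Sp1,Sp2) = 0.373, d(Sp1,Sp3) = 0.373, d(Sp2,Sp3) = 0.241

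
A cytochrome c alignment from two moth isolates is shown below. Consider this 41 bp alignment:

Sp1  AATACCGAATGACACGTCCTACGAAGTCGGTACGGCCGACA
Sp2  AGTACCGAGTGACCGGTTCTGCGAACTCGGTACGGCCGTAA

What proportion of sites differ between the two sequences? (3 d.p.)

0.220

The sequences differ at 9 of 41 positions (sites 2, 9, 14, 15, 18, 21, 26, 39, 40).
p = 9/41 = 0.219512… ≈ 0.220 (to 3 d.p.).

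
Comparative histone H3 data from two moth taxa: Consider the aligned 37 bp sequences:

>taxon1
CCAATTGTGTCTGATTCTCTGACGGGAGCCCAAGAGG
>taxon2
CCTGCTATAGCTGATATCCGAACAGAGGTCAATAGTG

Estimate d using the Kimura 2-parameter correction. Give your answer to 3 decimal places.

1.231

Of 37 sites, 13 differences are transitions and 7 are transversions, so P = 13/37 ≈ 0.351351 and Q = 7/37 ≈ 0.189189.
Under the Kimura two-parameter model, d = −½ ln(1 − 2P − Q) − ¼ ln(1 − 2Q).
1 − 2P − Q = 0.108109, giving −½ ln(0.108109) = 1.112308.
1 − 2Q = 0.621622, giving −¼ ln(0.621622) = 0.118856.
d = 1.112308 + 0.118856 = 1.231164.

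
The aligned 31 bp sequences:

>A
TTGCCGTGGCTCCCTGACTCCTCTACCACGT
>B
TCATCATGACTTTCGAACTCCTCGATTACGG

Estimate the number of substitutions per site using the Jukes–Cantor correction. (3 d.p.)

The sequences differ at 13 of 31 sites, so p = 13/31 ≈ 0.419355.
d = −(3/4) ln(1 − 4p/3) = −0.75 ln(1 − 0.55914) = −0.75 ln(0.44086)
  = −0.75 × (-0.819028) = 0.614271 substitutions/site.

0.614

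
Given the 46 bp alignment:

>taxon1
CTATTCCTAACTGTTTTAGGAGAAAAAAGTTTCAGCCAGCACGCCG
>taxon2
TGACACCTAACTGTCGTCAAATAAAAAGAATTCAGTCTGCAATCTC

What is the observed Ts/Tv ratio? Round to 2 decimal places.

0.90

Transitions are A↔G and C↔T; transversions are all other mismatches.
Transitions: 9. Transversions: 10.
R = 9/10 = 0.90.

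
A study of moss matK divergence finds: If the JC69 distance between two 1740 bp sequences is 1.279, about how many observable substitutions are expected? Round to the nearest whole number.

Invert JC69: p = (3/4)(1 − e^(−4d/3)) = 0.75 × (1 − e^(-1.705333)) = 0.75 × (1 − 0.181712) = 0.613716.
Expected differing sites = pL ≈ 0.613716 × 1740 = 1067.86584 ≈ 1068.

1068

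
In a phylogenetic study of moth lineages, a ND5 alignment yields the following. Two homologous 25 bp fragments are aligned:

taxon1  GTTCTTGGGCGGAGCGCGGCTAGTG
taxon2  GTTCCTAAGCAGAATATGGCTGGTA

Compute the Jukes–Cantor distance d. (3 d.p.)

The sequences differ at 10 of 25 sites (5, 7, 8, 11, 14, 15, 16, 17, 22, 25), so p = 10/25 = 0.4.
d = −(3/4) ln(1 − 4p/3) = −0.75 ln(1 − 0.533333) = −0.75 ln(0.466667)
  = −0.75 × (-0.762139) = 0.571604 substitutions/site.

0.572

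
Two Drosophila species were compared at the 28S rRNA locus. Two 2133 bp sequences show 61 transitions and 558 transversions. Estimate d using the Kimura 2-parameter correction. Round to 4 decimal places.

P = 61/2133 ≈ 0.028598 and Q = 558/2133 ≈ 0.261603.
Under the Kimura two-parameter model, d = −½ ln(1 − 2P − Q) − ¼ ln(1 − 2Q).
1 − 2P − Q = 0.681201, giving −½ ln(0.681201) = 0.191949.
1 − 2Q = 0.476794, giving −¼ ln(0.476794) = 0.185168.
d = 0.191949 + 0.185168 = 0.377117.

0.3771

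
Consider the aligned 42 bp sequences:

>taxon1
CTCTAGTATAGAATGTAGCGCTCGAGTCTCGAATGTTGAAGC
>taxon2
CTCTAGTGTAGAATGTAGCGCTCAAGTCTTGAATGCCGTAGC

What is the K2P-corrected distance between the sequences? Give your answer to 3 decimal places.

0.164

Of 42 sites, 5 differences are transitions and 1 are transversions, so P = 5/42 ≈ 0.119048 and Q = 1/42 ≈ 0.02381.
Under the Kimura two-parameter model, d = −½ ln(1 − 2P − Q) − ¼ ln(1 − 2Q).
1 − 2P − Q = 0.738094, giving −½ ln(0.738094) = 0.151842.
1 − 2Q = 0.95238, giving −¼ ln(0.95238) = 0.012198.
d = 0.151842 + 0.012198 = 0.164040.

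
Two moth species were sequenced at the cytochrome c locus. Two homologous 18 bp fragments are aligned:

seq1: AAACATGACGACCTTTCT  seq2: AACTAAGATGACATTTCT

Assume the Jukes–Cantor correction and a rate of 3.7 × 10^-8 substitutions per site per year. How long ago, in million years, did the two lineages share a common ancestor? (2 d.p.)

The sequences differ at 5 of 18 sites (3, 4, 6, 9, 13), so p = 5/18 ≈ 0.277778.
d = −(3/4) ln(1 − 4p/3) = −0.75 ln(1 − 0.370371) = −0.75 ln(0.629629)
  = −0.75 × (-0.462625) = 0.346969 substitutions/site.
Under a molecular clock d = 2μt, so t = d/(2μ) = 0.346969 / (2 × 3.7 × 10^-8) = 4.69 million years.

4.69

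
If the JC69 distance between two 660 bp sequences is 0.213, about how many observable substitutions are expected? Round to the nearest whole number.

122

Invert JC69: p = (3/4)(1 − e^(−4d/3)) = 0.75 × (1 − e^(-0.284)) = 0.75 × (1 − 0.752767) = 0.185425.
Expected differing sites = pL ≈ 0.185425 × 660 = 122.3805 ≈ 122.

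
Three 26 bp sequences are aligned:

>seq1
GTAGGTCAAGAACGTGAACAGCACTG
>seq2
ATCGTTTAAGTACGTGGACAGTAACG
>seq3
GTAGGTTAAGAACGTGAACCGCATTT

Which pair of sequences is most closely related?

seq1 and seq3

seq1–seq2: 9/26 differ, p = 0.346, d = 0.464.
seq1–seq3: 4/26 differ, p = 0.154, d = 0.172.
seq2–seq3: 10/26 differ, p = 0.385, d = 0.539.
The smallest distance is between seq1 and seq3.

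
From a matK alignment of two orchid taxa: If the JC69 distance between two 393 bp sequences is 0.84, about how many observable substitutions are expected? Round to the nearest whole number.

Invert JC69: p = (3/4)(1 − e^(−4d/3)) = 0.75 × (1 − e^(-1.12)) = 0.75 × (1 − 0.326280) = 0.505290.
Expected differing sites = pL ≈ 0.505290 × 393 = 198.57897 ≈ 199.

199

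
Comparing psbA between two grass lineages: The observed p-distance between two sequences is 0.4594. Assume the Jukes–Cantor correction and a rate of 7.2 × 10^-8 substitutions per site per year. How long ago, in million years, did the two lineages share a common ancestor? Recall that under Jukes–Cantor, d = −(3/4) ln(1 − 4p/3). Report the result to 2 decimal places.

4.94

d = −(3/4) ln(1 − 4p/3) = −0.75 ln(1 − 0.612533) = −0.75 ln(0.387467)
  = −0.75 × (-0.948125) = 0.711094 substitutions/site.
Under a molecular clock d = 2μt, so t = d/(2μ) = 0.711094 / (2 × 7.2 × 10^-8) = 4.94 million years.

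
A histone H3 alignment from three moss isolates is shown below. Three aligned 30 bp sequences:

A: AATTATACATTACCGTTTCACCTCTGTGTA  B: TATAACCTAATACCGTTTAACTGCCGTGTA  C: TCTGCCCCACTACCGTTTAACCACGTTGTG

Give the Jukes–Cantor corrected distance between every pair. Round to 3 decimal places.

d(A,B) = 0.441, d(A,C) = 0.572, d(B,C) = 0.441

A–B: 10/30 sites differ → p ≈ 0.333333, d = −0.75 ln(1 − 0.444444) = 0.440839 ≈ 0.441.
A–C: 12/30 sites differ → p = 0.4, d = −0.75 ln(1 − 0.533333) = 0.571605 ≈ 0.572.
B–C: 10/30 sites differ → p ≈ 0.333333, d = −0.75 ln(1 − 0.444444) = 0.440839 ≈ 0.441.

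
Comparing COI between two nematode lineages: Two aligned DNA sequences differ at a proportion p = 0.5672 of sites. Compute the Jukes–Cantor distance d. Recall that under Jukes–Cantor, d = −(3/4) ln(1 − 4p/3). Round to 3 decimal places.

1.059

d = −(3/4) ln(1 − 4p/3) = −0.75 ln(1 − 0.756267) = −0.75 ln(0.243733)
  = −0.75 × (-1.411682) = 1.058762 substitutions/site.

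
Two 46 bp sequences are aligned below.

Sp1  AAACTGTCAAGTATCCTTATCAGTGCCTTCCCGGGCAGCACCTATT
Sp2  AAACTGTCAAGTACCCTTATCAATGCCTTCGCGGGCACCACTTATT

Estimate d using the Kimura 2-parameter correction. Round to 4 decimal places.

0.1183

Of 46 sites, 3 differences are transitions and 2 are transversions, so P = 3/46 ≈ 0.065217 and Q = 2/46 ≈ 0.043478.
Under the Kimura two-parameter model, d = −½ ln(1 − 2P − Q) − ¼ ln(1 − 2Q).
1 − 2P − Q = 0.826088, giving −½ ln(0.826088) = 0.095527.
1 − 2Q = 0.913044, giving −¼ ln(0.913044) = 0.022743.
d = 0.095527 + 0.022743 = 0.118270.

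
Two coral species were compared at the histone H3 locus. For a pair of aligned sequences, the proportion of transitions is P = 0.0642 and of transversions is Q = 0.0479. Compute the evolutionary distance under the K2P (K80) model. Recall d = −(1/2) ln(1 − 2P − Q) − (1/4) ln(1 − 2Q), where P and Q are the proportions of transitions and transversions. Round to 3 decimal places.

Under the Kimura two-parameter model, d = −½ ln(1 − 2P − Q) − ¼ ln(1 − 2Q).
1 − 2P − Q = 0.8237, giving −½ ln(0.8237) = 0.096974.
1 − 2Q = 0.9042, giving −¼ ln(0.9042) = 0.025176.
d = 0.096974 + 0.025176 = 0.122150.

0.122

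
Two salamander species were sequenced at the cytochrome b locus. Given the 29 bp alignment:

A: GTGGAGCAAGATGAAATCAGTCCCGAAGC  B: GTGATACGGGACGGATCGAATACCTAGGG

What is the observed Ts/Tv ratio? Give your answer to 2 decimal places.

1.50

Transitions are A↔G and C↔T; transversions are all other mismatches.
Transitions: 9. Transversions: 6.
R = 9/6 = 1.50.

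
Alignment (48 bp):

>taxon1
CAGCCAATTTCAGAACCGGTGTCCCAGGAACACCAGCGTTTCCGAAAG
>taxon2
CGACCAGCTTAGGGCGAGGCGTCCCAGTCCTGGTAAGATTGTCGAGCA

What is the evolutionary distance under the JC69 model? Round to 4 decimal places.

0.9607

The sequences differ at 26 of 48 sites, so p = 26/48 ≈ 0.541667.
d = −(3/4) ln(1 − 4p/3) = −0.75 ln(1 − 0.722223) = −0.75 ln(0.277777)
  = −0.75 × (-1.280937) = 0.960703 substitutions/site.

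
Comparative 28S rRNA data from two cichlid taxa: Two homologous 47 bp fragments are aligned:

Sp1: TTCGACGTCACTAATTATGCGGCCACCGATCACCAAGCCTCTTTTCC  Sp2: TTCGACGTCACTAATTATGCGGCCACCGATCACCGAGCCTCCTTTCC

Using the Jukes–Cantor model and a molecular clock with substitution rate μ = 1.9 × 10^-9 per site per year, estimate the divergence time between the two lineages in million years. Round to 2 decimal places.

The sequences differ at 2 of 47 sites (35, 42), so p = 2/47 ≈ 0.042553.
d = −(3/4) ln(1 − 4p/3) = −0.75 ln(1 − 0.056737) = −0.75 ln(0.943263)
  = −0.75 × (-0.058410) = 0.043808 substitutions/site.
Under a molecular clock d = 2μt, so t = d/(2μ) = 0.043808 / (2 × 1.9 × 10^-9) = 11.53 million years.

11.53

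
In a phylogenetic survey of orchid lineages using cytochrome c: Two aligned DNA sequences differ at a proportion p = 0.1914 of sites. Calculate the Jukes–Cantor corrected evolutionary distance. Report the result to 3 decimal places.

d = −(3/4) ln(1 − 4p/3) = −0.75 ln(1 − 0.2552) = −0.75 ln(0.7448)
  = −0.75 × (-0.294640) = 0.220980 substitutions/site.

0.221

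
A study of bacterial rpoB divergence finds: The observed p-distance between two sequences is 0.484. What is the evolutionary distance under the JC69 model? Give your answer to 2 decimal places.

d = −(3/4) ln(1 − 4p/3) = −0.75 ln(1 − 0.645333) = −0.75 ln(0.354667)
  = −0.75 × (-1.036576) = 0.777432 substitutions/site.

0.78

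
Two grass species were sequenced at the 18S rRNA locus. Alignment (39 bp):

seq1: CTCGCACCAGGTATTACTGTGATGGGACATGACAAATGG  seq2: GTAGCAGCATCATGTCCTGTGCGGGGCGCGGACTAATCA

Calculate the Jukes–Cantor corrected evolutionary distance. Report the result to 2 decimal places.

The sequences differ at 18 of 39 sites, so p = 18/39 ≈ 0.461538.
d = −(3/4) ln(1 − 4p/3) = −0.75 ln(1 − 0.615384) = −0.75 ln(0.384616)
  = −0.75 × (-0.955510) = 0.716633 substitutions/site.

0.72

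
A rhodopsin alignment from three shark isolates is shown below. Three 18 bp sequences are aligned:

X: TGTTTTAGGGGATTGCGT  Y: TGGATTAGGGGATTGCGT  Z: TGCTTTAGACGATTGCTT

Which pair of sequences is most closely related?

X and Y

X–Y: 2/18 differ, p = 0.111, d = 0.120.
X–Z: 4/18 differ, p = 0.222, d = 0.264.
Y–Z: 5/18 differ, p = 0.278, d = 0.347.
The smallest distance is between X and Y.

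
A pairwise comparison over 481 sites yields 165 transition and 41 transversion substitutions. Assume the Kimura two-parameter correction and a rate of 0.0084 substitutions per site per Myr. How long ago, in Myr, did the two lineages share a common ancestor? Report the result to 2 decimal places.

P = 165/481 ≈ 0.343035 and Q = 41/481 ≈ 0.085239.
Under the Kimura two-parameter model, d = −½ ln(1 − 2P − Q) − ¼ ln(1 − 2Q).
1 − 2P − Q = 0.228691, giving −½ ln(0.228691) = 0.737692.
1 − 2Q = 0.829522, giving −¼ ln(0.829522) = 0.046726.
d = 0.737692 + 0.046726 = 0.784418.
Under a molecular clock d = 2μt, so t = d/(2μ) = 0.784418 / (2 × 0.0084) = 46.69 Myr.

46.69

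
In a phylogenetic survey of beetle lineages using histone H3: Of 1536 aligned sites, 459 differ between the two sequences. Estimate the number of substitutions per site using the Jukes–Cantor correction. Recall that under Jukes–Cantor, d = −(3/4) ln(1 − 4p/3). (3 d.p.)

0.381

p = 459/1536 ≈ 0.298828.
d = −(3/4) ln(1 − 4p/3) = −0.75 ln(1 − 0.398437) = −0.75 ln(0.601563)
  = −0.75 × (-0.508224) = 0.381168 substitutions/site.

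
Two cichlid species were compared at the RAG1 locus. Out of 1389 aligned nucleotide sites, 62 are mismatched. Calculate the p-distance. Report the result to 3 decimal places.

0.045

p = 62/1389 = 0.044636… ≈ 0.045 (to 3 d.p.).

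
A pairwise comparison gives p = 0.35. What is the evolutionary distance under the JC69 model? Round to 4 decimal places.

d = −(3/4) ln(1 − 4p/3) = −0.75 ln(1 − 0.466667) = −0.75 ln(0.533333)
  = −0.75 × (-0.628609) = 0.471457 substitutions/site.

0.4715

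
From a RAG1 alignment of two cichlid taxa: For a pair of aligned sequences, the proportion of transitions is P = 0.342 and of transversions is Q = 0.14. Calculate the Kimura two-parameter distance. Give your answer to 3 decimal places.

0.951

Under the Kimura two-parameter model, d = −½ ln(1 − 2P − Q) − ¼ ln(1 − 2Q).
1 − 2P − Q = 0.176, giving −½ ln(0.176) = 0.868636.
1 − 2Q = 0.72, giving −¼ ln(0.72) = 0.082126.
d = 0.868636 + 0.082126 = 0.950762.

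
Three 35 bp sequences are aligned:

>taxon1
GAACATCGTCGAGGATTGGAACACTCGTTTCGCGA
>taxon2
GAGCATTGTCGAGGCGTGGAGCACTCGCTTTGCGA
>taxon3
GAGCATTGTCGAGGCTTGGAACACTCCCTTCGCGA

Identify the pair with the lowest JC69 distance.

taxon1–taxon2: 7/35 differ, p = 0.200, d = 0.233.
taxon1–taxon3: 5/35 differ, p = 0.143, d = 0.158.
taxon2–taxon3: 4/35 differ, p = 0.114, d = 0.124.
The smallest distance is between taxon2 and taxon3.

taxon2 and taxon3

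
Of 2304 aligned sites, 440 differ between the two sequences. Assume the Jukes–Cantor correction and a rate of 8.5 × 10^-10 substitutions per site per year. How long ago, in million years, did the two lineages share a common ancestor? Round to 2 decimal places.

129.65

p = 440/2304 ≈ 0.190972.
d = −(3/4) ln(1 − 4p/3) = −0.75 ln(1 − 0.254629) = −0.75 ln(0.745371)
  = −0.75 × (-0.293873) = 0.220405 substitutions/site.
Under a molecular clock d = 2μt, so t = d/(2μ) = 0.220405 / (2 × 8.5 × 10^-10) = 129.65 million years.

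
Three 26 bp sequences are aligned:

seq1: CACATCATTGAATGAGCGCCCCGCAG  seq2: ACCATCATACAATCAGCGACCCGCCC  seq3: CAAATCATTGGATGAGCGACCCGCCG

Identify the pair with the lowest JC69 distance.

seq1 and seq3

seq1–seq2: 8/26 differ, p = 0.308, d = 0.396.
seq1–seq3: 4/26 differ, p = 0.154, d = 0.172.
seq2–seq3: 8/26 differ, p = 0.308, d = 0.396.
The smallest distance is between seq1 and seq3.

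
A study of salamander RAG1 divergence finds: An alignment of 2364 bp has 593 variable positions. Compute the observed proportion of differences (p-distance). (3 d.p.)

p = 593/2364 = 0.250846… ≈ 0.251 (to 3 d.p.).

0.251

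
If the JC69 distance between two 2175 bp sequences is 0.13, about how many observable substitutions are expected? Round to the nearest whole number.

260

Invert JC69: p = (3/4)(1 − e^(−4d/3)) = 0.75 × (1 − e^(-0.173333)) = 0.75 × (1 − 0.840858) = 0.119357.
Expected differing sites = pL ≈ 0.119357 × 2175 = 259.601475 ≈ 260.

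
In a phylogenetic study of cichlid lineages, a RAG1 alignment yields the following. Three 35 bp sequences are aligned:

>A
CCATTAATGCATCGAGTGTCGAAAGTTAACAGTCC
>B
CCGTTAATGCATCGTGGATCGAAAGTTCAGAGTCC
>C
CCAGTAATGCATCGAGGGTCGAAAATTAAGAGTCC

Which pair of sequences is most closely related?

A–B: 6/35 differ, p = 0.171, d = 0.195.
A–C: 4/35 differ, p = 0.114, d = 0.124.
B–C: 6/35 differ, p = 0.171, d = 0.195.
The smallest distance is between A and C.

A and C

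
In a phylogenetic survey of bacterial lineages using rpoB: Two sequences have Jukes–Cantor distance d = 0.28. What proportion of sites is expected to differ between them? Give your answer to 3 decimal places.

0.234

p = (3/4)(1 − e^(−4d/3)) = 0.75 × (1 − e^(-0.373333)) = 0.75 × (1 − 0.688436) = 0.233673.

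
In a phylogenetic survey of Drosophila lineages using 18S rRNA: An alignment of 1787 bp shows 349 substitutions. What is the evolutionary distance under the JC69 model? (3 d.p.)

p = 349/1787 ≈ 0.195299.
d = −(3/4) ln(1 − 4p/3) = −0.75 ln(1 − 0.260399) = −0.75 ln(0.739601)
  = −0.75 × (-0.301644) = 0.226233 substitutions/site.

0.226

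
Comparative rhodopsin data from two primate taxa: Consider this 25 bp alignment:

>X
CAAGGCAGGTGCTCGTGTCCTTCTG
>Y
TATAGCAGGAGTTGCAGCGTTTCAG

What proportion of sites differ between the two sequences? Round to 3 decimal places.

The sequences differ at 12 of 25 positions.
p = 12/25 = 0.480.

0.480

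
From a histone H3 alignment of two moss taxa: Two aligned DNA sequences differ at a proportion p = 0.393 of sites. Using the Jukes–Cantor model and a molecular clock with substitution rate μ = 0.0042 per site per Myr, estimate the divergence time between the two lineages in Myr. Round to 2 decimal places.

d = −(3/4) ln(1 − 4p/3) = −0.75 ln(1 − 0.524) = −0.75 ln(0.476)
  = −0.75 × (-0.742337) = 0.556753 substitutions/site.
Under a molecular clock d = 2μt, so t = d/(2μ) = 0.556753 / (2 × 0.0042) = 66.28 Myr.

66.28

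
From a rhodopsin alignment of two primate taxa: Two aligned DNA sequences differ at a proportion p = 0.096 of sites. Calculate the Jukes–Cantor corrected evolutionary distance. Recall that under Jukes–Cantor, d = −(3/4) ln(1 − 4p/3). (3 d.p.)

d = −(3/4) ln(1 − 4p/3) = −0.75 ln(1 − 0.128) = −0.75 ln(0.872)
  = −0.75 × (-0.136966) = 0.102725 substitutions/site.

0.103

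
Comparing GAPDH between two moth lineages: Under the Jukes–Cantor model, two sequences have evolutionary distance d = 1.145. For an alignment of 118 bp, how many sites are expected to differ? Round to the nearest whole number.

Invert JC69: p = (3/4)(1 − e^(−4d/3)) = 0.75 × (1 − e^(-1.526667)) = 0.75 × (1 − 0.217259) = 0.587056.
Expected differing sites = pL ≈ 0.587056 × 118 = 69.272608 ≈ 69.

69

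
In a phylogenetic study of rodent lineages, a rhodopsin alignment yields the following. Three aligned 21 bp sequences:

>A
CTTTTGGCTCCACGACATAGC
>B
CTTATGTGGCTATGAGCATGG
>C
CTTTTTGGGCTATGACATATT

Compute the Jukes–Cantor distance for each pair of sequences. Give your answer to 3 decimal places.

d(A,B) = 0.899, d(A,C) = 0.441, d(B,C) = 0.635

A–B: 11/21 sites differ → p ≈ 0.52381, d = −0.75 ln(1 − 0.698413) = 0.899023 ≈ 0.899.
A–C: 7/21 sites differ → p ≈ 0.333333, d = −0.75 ln(1 − 0.444444) = 0.440839 ≈ 0.441.
B–C: 9/21 sites differ → p ≈ 0.428571, d = −0.75 ln(1 − 0.571428) = 0.635472 ≈ 0.635.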